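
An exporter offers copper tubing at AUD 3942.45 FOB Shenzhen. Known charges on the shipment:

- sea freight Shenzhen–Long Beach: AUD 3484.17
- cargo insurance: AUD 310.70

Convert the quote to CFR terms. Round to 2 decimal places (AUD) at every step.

Not relevant to the conversion: insurance — on the buyer under both terms; not part of either seller's price.
From FOB to CFR, the seller additionally bears: freight.
CFR price = 3942.45 + 3484.17 = 7426.62

CFR price: AUD 7426.62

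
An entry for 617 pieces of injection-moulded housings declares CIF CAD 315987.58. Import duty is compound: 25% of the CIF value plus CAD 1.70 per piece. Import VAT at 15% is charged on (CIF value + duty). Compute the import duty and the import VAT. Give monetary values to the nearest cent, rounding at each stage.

Import duty: CAD 80045.80; import VAT: CAD 59405.01

Ad valorem component: 315987.58 × 25% = 78996.90
Specific component: 617 × 1.70 = 1048.90
Import duty = 78996.90 + 1048.90 = 80045.80
VAT base = CIF + duty = 315987.58 + 80045.80 = 396033.38
Import VAT = 396033.38 × 15% = 59405.01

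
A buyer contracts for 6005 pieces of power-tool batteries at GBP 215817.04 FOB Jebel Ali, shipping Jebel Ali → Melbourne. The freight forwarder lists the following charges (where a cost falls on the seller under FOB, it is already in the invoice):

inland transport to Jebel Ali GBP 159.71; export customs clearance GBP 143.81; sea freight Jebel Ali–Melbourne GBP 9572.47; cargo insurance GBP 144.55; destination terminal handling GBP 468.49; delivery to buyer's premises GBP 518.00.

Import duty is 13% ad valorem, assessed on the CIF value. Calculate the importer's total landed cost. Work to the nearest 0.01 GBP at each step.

Total landed cost: GBP 255839.98

FOB: the seller bears costs until goods are on board at the origin port; the buyer bears freight, insurance and all costs thereafter.
Already in the invoice (seller's account under FOB): inland to port, export clearance — exclude.
CIF value = FOB price + freight + insurance = 215817.04 + 9572.47 + 144.55 = 225534.06
Import duty = 225534.06 × 13% = 29319.43
Buyer bears: freight 9572.47 + insurance 144.55 + destination terminal 468.49 + delivery 518.00 + duty 29319.43 = 40022.94
Landed cost = invoice 215817.04 + 40022.94 = 255839.98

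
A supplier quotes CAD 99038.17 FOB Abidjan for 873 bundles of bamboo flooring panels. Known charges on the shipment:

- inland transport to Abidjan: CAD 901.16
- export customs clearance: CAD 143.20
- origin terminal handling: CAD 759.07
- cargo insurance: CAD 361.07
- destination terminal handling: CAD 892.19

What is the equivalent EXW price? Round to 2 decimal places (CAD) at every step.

EXW price: CAD 97234.74

Not relevant to the conversion: insurance, destination terminal — on the buyer under both terms; not part of either seller's price.
From FOB to EXW, the seller no longer bears: inland to port, export clearance, origin terminal.
EXW price = 99038.17 − 901.16 − 143.20 − 759.07 = 97234.74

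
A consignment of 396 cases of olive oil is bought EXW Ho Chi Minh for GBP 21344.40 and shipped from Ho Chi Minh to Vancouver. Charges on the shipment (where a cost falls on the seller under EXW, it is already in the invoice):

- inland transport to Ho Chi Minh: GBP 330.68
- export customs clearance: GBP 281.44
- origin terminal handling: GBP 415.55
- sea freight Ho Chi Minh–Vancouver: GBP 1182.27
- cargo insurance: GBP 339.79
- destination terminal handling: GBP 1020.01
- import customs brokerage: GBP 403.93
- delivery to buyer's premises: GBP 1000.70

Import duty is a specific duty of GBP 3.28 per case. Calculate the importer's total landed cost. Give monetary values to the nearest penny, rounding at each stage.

Total landed cost: GBP 27617.65

EXW: the seller makes goods available at their premises; the buyer bears all onward costs.
CIF value = EXW price + inland to port + export clearance + origin terminal + freight + insurance = 21344.40 + 330.68 + 281.44 + 415.55 + 1182.27 + 339.79 = 23894.13
Import duty = 396 × 3.28 = 1298.88
Buyer bears: inland to port 330.68 + export clearance 281.44 + origin terminal 415.55 + freight 1182.27 + insurance 339.79 + destination terminal 1020.01 + brokerage 403.93 + delivery 1000.70 + duty 1298.88 = 6273.25
Landed cost = invoice 21344.40 + 6273.25 = 27617.65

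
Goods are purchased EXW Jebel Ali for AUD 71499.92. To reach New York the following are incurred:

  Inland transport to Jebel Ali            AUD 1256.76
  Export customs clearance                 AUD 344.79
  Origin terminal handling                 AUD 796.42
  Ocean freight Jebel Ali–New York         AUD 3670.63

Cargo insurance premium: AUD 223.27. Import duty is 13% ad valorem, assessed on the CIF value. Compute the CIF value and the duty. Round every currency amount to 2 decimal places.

CIF = EXW price + pre-shipment costs + freight + insurance
CIF = 71499.92 + 1256.76 + 344.79 + 796.42 + 3670.63 + 223.27 = 77791.79
Import duty = 77791.79 × 13% = 10112.93

CIF value: AUD 77791.79; import duty: AUD 10112.93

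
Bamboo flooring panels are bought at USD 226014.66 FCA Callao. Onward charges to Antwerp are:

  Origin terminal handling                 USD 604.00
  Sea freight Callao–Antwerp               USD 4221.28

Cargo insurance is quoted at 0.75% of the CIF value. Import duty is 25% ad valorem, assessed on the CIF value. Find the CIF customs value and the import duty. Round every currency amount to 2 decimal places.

CIF value: USD 232584.32; import duty: USD 58146.08

Let C be the CIF value. C = FCA price + pre-shipment costs + freight + 0.75% × C
C − 0.75% × C = 226014.66 + 604.00 + 4221.28
0.9925 × C = 230839.94
C = 230839.94 / 0.9925 = 232584.32
Insurance premium = 0.75% × 232584.32 = 1744.38
Import duty = 232584.32 × 25% = 58146.08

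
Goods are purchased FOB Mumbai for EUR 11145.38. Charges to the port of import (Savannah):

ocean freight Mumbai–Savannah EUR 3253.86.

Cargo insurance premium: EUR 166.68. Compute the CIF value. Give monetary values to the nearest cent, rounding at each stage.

CIF value: EUR 14565.92

CIF = FOB price + freight + insurance
CIF = 11145.38 + 3253.86 + 166.68 = 14565.92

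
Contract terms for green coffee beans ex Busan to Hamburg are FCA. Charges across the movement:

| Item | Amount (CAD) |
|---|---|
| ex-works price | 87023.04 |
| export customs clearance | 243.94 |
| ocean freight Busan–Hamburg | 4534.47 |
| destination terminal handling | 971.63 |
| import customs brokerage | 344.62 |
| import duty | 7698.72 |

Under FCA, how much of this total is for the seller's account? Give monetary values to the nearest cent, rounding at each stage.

Seller's account: CAD 87266.98

FCA: the seller delivers export-cleared goods to the carrier; the buyer bears costs from that point.
Seller's account: goods 87023.04 + export clearance 243.94 = 87266.98
Buyer's account: freight 4534.47 + destination terminal 971.63 + brokerage 344.62 + duty 7698.72 = 13549.44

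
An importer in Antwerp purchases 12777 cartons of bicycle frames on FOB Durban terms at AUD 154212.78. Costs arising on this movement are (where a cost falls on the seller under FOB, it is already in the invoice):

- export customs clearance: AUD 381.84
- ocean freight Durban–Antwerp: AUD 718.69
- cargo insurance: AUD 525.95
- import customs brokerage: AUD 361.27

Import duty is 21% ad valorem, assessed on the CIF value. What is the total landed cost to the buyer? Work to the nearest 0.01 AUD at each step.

FOB: the seller bears costs until goods are on board at the origin port; the buyer bears freight, insurance and all costs thereafter.
Already in the invoice (seller's account under FOB): export clearance — exclude.
CIF value = FOB price + freight + insurance = 154212.78 + 718.69 + 525.95 = 155457.42
Import duty = 155457.42 × 21% = 32646.06
Buyer bears: freight 718.69 + insurance 525.95 + brokerage 361.27 + duty 32646.06 = 34251.97
Landed cost = invoice 154212.78 + 34251.97 = 188464.75

Total landed cost: AUD 188464.75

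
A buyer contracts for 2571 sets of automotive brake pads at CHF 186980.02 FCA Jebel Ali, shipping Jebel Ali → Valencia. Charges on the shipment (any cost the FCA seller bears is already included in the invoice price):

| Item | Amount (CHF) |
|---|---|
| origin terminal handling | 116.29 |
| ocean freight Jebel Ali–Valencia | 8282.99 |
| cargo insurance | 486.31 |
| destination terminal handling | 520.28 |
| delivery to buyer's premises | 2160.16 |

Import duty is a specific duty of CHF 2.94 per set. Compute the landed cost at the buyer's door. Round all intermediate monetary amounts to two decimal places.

Total landed cost: CHF 206104.79

FCA: the seller delivers export-cleared goods to the carrier; the buyer bears costs from that point.
CIF value = FCA price + origin terminal + freight + insurance = 186980.02 + 116.29 + 8282.99 + 486.31 = 195865.61
Import duty = 2571 × 2.94 = 7558.74
Buyer bears: origin terminal 116.29 + freight 8282.99 + insurance 486.31 + destination terminal 520.28 + delivery 2160.16 + duty 7558.74 = 19124.77
Landed cost = invoice 186980.02 + 19124.77 = 206104.79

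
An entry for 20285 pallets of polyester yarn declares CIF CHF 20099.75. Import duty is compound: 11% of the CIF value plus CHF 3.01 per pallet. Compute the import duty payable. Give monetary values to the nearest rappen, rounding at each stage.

Ad valorem component: 20099.75 × 11% = 2210.97
Specific component: 20285 × 3.01 = 61057.85
Import duty = 2210.97 + 61057.85 = 63268.82

Import duty: CHF 63268.82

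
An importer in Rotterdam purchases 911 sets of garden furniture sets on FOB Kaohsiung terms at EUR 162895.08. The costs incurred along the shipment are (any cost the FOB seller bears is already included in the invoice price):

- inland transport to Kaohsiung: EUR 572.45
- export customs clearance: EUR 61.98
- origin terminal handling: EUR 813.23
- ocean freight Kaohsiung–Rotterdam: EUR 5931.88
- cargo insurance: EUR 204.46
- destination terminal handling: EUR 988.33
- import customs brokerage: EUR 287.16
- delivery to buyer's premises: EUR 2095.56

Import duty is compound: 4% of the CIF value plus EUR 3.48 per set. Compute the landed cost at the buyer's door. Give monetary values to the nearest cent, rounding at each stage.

Total landed cost: EUR 182334.01

FOB: the seller bears costs until goods are on board at the origin port; the buyer bears freight, insurance and all costs thereafter.
Already in the invoice (seller's account under FOB): inland to port, export clearance, origin terminal — exclude.
CIF value = FOB price + freight + insurance = 162895.08 + 5931.88 + 204.46 = 169031.42
Ad valorem component: 169031.42 × 4% = 6761.26
Specific component: 911 × 3.48 = 3170.28
Import duty = 6761.26 + 3170.28 = 9931.54
Buyer bears: freight 5931.88 + insurance 204.46 + destination terminal 988.33 + brokerage 287.16 + delivery 2095.56 + duty 9931.54 = 19438.93
Landed cost = invoice 162895.08 + 19438.93 = 182334.01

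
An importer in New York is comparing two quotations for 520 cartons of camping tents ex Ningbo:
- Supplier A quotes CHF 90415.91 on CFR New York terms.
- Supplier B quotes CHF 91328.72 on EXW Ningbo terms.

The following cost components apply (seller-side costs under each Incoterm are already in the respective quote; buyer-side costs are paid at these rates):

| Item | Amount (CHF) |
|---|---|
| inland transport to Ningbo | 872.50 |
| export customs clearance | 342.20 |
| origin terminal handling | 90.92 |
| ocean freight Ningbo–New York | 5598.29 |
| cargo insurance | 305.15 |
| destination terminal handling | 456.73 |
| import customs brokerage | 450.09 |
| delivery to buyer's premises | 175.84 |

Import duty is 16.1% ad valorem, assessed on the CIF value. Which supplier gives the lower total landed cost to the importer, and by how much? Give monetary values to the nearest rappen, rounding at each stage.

Supplier A is cheaper by CHF 9075.21

Supplier A (CFR):
CIF value = CFR price + insurance = 90415.91 + 305.15 = 90721.06
Import duty = 90721.06 × 16.1% = 14606.09
Buyer bears (A): 305.15 + 456.73 + 450.09 + 175.84 = 1387.81
Landed cost (A) = invoice 90415.91 + 1387.81 + duty 14606.09 = 106409.81
Supplier B (EXW):
CIF value = EXW price + inland to port + export clearance + origin terminal + freight + insurance = 91328.72 + 872.50 + 342.20 + 90.92 + 5598.29 + 305.15 = 98537.78
Import duty = 98537.78 × 16.1% = 15864.58
Buyer bears (B): 872.50 + 342.20 + 90.92 + 5598.29 + 305.15 + 456.73 + 450.09 + 175.84 = 8291.72
Landed cost (B) = invoice 91328.72 + 8291.72 + duty 15864.58 = 115485.02
Difference = |106409.81 − 115485.02| = 9075.21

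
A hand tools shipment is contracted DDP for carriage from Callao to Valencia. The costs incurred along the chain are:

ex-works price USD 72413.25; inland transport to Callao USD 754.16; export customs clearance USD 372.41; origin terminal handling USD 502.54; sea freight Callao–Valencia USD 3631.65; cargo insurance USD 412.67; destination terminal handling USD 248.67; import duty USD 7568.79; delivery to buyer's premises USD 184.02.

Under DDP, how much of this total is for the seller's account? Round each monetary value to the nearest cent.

Seller's account: USD 86088.16

DDP: the seller bears all costs including import duty.
Seller's account: goods 72413.25 + inland to port 754.16 + export clearance 372.41 + origin terminal 502.54 + freight 3631.65 + insurance 412.67 + destination terminal 248.67 + duty 7568.79 + delivery 184.02 = 86088.16
Buyer's account: 0.00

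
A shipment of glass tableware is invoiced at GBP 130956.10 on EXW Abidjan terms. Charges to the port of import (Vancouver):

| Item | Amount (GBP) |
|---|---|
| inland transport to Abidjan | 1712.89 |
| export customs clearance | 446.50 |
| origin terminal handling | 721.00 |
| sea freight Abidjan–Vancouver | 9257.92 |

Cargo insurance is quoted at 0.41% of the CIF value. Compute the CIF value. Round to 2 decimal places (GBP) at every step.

CIF value: GBP 143683.51

Let C be the CIF value. C = EXW price + pre-shipment costs + freight + 0.41% × C
C − 0.41% × C = 130956.10 + 1712.89 + 446.50 + 721.00 + 9257.92
0.9959 × C = 143094.41
C = 143094.41 / 0.9959 = 143683.51
Insurance premium = 0.41% × 143683.51 = 589.10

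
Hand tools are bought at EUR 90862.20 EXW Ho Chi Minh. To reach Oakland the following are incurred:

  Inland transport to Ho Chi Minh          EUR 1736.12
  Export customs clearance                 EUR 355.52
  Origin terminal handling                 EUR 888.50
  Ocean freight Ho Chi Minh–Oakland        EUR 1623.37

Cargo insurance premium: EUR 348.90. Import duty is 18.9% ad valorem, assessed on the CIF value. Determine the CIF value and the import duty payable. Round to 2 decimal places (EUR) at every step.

CIF value: EUR 95814.61; import duty: EUR 18108.96

CIF = EXW price + pre-shipment costs + freight + insurance
CIF = 90862.20 + 1736.12 + 355.52 + 888.50 + 1623.37 + 348.90 = 95814.61
Import duty = 95814.61 × 18.9% = 18108.96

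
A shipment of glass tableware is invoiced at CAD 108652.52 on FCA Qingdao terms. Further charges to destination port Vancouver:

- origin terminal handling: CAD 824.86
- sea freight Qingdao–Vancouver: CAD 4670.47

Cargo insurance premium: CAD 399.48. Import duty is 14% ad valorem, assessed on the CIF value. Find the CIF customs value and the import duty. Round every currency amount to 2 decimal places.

CIF value: CAD 114547.33; import duty: CAD 16036.63

CIF = FCA price + pre-shipment costs + freight + insurance
CIF = 108652.52 + 824.86 + 4670.47 + 399.48 = 114547.33
Import duty = 114547.33 × 14% = 16036.63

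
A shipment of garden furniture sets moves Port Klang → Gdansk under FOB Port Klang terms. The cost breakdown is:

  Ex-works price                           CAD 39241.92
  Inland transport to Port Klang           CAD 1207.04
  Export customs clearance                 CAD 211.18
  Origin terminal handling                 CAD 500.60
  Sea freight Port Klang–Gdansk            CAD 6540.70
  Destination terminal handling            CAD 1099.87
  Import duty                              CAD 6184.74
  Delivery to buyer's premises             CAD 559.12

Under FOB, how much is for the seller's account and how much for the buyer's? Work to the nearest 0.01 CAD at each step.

Seller: CAD 41160.74; buyer: CAD 14384.43

FOB: the seller bears costs until goods are on board at the origin port; the buyer bears freight, insurance and all costs thereafter.
Seller's account: goods 39241.92 + inland to port 1207.04 + export clearance 211.18 + origin terminal 500.60 = 41160.74
Buyer's account: freight 6540.70 + destination terminal 1099.87 + duty 6184.74 + delivery 559.12 = 14384.43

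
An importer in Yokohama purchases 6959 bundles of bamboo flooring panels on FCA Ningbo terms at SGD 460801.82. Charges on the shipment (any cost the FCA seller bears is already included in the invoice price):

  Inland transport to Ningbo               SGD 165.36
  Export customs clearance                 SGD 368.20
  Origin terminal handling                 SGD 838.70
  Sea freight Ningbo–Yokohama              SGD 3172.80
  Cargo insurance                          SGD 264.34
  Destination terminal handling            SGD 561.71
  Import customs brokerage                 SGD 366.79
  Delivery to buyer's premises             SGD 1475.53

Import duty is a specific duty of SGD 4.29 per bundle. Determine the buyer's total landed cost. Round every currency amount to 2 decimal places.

FCA: the seller delivers export-cleared goods to the carrier; the buyer bears costs from that point.
Already in the invoice (seller's account under FCA): inland to port, export clearance — exclude.
CIF value = FCA price + origin terminal + freight + insurance = 460801.82 + 838.70 + 3172.80 + 264.34 = 465077.66
Import duty = 6959 × 4.29 = 29854.11
Buyer bears: origin terminal 838.70 + freight 3172.80 + insurance 264.34 + destination terminal 561.71 + brokerage 366.79 + delivery 1475.53 + duty 29854.11 = 36533.98
Landed cost = invoice 460801.82 + 36533.98 = 497335.80

Total landed cost: SGD 497335.80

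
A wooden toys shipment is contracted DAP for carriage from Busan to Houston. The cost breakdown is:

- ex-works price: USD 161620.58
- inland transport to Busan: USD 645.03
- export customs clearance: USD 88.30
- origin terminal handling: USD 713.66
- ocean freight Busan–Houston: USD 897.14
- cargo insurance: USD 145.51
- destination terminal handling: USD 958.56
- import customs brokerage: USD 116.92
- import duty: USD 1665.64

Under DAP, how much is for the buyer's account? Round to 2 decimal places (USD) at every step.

Buyer's account: USD 1782.56

DAP: the seller bears all costs to the named destination except import duty and clearance.
Seller's account: goods 161620.58 + inland to port 645.03 + export clearance 88.30 + origin terminal 713.66 + freight 897.14 + insurance 145.51 + destination terminal 958.56 = 165068.78
Buyer's account: brokerage 116.92 + duty 1665.64 = 1782.56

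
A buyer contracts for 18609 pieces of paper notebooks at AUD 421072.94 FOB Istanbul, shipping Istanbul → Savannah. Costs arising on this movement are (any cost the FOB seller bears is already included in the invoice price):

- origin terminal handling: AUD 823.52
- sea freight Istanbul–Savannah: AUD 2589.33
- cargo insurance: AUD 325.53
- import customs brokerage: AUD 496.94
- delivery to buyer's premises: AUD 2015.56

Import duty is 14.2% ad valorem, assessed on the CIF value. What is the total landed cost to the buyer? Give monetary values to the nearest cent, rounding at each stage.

Total landed cost: AUD 486706.57

FOB: the seller bears costs until goods are on board at the origin port; the buyer bears freight, insurance and all costs thereafter.
Already in the invoice (seller's account under FOB): origin terminal — exclude.
CIF value = FOB price + freight + insurance = 421072.94 + 2589.33 + 325.53 = 423987.80
Import duty = 423987.80 × 14.2% = 60206.27
Buyer bears: freight 2589.33 + insurance 325.53 + brokerage 496.94 + delivery 2015.56 + duty 60206.27 = 65633.63
Landed cost = invoice 421072.94 + 65633.63 = 486706.57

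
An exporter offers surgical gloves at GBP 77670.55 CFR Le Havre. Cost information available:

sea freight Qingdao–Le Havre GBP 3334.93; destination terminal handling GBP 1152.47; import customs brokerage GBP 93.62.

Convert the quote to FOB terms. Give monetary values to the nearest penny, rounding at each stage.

Not relevant to the conversion: brokerage, destination terminal — on the buyer under both terms; not part of either seller's price.
From CFR to FOB, the seller no longer bears: freight.
FOB price = 77670.55 − 3334.93 = 74335.62

FOB price: GBP 74335.62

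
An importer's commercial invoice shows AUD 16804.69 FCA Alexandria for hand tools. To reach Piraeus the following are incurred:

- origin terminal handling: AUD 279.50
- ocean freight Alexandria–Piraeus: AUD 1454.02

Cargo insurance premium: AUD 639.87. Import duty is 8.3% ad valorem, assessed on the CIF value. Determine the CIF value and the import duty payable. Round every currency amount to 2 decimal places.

CIF value: AUD 19178.08; import duty: AUD 1591.78

CIF = FCA price + pre-shipment costs + freight + insurance
CIF = 16804.69 + 279.50 + 1454.02 + 639.87 = 19178.08
Import duty = 19178.08 × 8.3% = 1591.78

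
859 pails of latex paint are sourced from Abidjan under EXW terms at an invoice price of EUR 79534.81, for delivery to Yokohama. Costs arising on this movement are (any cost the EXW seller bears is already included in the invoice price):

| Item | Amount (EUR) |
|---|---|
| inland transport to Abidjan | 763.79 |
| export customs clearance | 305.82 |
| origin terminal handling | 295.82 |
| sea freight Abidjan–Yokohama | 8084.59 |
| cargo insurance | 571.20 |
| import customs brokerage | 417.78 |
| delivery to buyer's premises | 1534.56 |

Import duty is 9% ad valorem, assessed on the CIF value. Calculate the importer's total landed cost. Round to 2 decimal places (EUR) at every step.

Total landed cost: EUR 99568.41

EXW: the seller makes goods available at their premises; the buyer bears all onward costs.
CIF value = EXW price + inland to port + export clearance + origin terminal + freight + insurance = 79534.81 + 763.79 + 305.82 + 295.82 + 8084.59 + 571.20 = 89556.03
Import duty = 89556.03 × 9% = 8060.04
Buyer bears: inland to port 763.79 + export clearance 305.82 + origin terminal 295.82 + freight 8084.59 + insurance 571.20 + brokerage 417.78 + delivery 1534.56 + duty 8060.04 = 20033.60
Landed cost = invoice 79534.81 + 20033.60 = 99568.41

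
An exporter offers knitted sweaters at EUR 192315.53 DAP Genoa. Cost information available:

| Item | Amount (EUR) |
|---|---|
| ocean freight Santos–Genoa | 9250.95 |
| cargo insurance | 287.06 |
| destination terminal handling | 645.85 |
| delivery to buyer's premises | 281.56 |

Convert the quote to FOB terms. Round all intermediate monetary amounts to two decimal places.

FOB price: EUR 181850.11

From DAP to FOB, the seller no longer bears: freight, insurance, destination terminal, delivery.
FOB price = 192315.53 − 9250.95 − 287.06 − 645.85 − 281.56 = 181850.11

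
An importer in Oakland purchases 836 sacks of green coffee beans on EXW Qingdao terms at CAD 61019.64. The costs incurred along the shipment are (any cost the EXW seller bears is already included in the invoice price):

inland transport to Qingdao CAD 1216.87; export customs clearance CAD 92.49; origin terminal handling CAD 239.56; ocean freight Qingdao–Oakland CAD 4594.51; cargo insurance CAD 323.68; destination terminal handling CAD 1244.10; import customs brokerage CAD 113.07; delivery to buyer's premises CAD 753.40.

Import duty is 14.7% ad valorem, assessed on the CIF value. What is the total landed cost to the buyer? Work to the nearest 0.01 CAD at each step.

Total landed cost: CAD 79517.87

EXW: the seller makes goods available at their premises; the buyer bears all onward costs.
CIF value = EXW price + inland to port + export clearance + origin terminal + freight + insurance = 61019.64 + 1216.87 + 92.49 + 239.56 + 4594.51 + 323.68 = 67486.75
Import duty = 67486.75 × 14.7% = 9920.55
Buyer bears: inland to port 1216.87 + export clearance 92.49 + origin terminal 239.56 + freight 4594.51 + insurance 323.68 + destination terminal 1244.10 + brokerage 113.07 + delivery 753.40 + duty 9920.55 = 18498.23
Landed cost = invoice 61019.64 + 18498.23 = 79517.87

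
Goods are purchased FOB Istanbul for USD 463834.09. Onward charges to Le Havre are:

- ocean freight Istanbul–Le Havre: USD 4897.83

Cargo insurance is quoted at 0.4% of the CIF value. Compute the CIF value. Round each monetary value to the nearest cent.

CIF value: USD 470614.38

Let C be the CIF value. C = FOB price + freight + 0.4% × C
C − 0.4% × C = 463834.09 + 4897.83
0.996 × C = 468731.92
C = 468731.92 / 0.996 = 470614.38
Insurance premium = 0.4% × 470614.38 = 1882.46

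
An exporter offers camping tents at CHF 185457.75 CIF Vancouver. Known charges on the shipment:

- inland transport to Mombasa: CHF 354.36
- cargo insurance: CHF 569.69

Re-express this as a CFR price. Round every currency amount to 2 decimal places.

Not relevant to the conversion: inland to port — on the seller under both CIF and CFR; already in the CIF price and stays in the CFR price.
From CIF to CFR, the seller no longer bears: insurance.
CFR price = 185457.75 − 569.69 = 184888.06

CFR price: CHF 184888.06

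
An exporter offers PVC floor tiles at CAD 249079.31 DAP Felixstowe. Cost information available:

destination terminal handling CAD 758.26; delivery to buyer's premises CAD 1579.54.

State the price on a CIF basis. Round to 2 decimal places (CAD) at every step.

CIF price: CAD 246741.51

From DAP to CIF, the seller no longer bears: destination terminal, delivery.
CIF price = 249079.31 − 758.26 − 1579.54 = 246741.51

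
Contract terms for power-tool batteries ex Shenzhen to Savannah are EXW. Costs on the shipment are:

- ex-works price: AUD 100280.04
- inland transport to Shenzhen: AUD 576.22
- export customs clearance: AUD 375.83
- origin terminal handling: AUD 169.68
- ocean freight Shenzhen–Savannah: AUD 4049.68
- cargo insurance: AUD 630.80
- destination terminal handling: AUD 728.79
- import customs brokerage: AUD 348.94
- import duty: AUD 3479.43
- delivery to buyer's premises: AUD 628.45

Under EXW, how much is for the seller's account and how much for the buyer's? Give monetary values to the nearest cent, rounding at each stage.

Seller: AUD 100280.04; buyer: AUD 10987.82

EXW: the seller makes goods available at their premises; the buyer bears all onward costs.
Seller's account: goods 100280.04 = 100280.04
Buyer's account: inland to port 576.22 + export clearance 375.83 + origin terminal 169.68 + freight 4049.68 + insurance 630.80 + destination terminal 728.79 + brokerage 348.94 + duty 3479.43 + delivery 628.45 = 10987.82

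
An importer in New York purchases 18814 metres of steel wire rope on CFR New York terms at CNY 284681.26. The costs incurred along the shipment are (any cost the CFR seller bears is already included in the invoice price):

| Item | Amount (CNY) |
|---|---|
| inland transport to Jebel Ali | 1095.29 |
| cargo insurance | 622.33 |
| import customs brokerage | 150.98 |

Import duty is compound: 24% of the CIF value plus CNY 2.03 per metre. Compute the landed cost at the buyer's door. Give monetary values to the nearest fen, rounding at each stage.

Total landed cost: CNY 392119.85

CFR: the seller pays costs through ocean freight to the destination port, but not insurance.
Already in the invoice (seller's account under CFR): inland to port — exclude.
CIF value = CFR price + insurance = 284681.26 + 622.33 = 285303.59
Ad valorem component: 285303.59 × 24% = 68472.86
Specific component: 18814 × 2.03 = 38192.42
Import duty = 68472.86 + 38192.42 = 106665.28
Buyer bears: insurance 622.33 + brokerage 150.98 + duty 106665.28 = 107438.59
Landed cost = invoice 284681.26 + 107438.59 = 392119.85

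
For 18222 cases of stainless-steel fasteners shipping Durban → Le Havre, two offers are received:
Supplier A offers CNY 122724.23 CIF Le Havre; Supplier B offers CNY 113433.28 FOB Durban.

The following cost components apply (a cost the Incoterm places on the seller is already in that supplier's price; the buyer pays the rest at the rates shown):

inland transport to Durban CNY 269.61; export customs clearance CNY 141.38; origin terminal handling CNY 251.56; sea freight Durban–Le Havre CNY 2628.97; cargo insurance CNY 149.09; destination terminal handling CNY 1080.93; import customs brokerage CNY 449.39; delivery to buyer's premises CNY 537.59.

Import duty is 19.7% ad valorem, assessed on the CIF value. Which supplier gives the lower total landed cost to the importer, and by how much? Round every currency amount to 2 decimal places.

Supplier A (CIF):
The CIF price already equals the CIF value: 122724.23
Import duty = 122724.23 × 19.7% = 24176.67
Buyer bears (A): 1080.93 + 449.39 + 537.59 = 2067.91
Landed cost (A) = invoice 122724.23 + 2067.91 + duty 24176.67 = 148968.81
Supplier B (FOB):
CIF value = FOB price + freight + insurance = 113433.28 + 2628.97 + 149.09 = 116211.34
Import duty = 116211.34 × 19.7% = 22893.63
Buyer bears (B): 2628.97 + 149.09 + 1080.93 + 449.39 + 537.59 = 4845.97
Landed cost (B) = invoice 113433.28 + 4845.97 + duty 22893.63 = 141172.88
Difference = |148968.81 − 141172.88| = 7795.93

Supplier B is cheaper by CNY 7795.93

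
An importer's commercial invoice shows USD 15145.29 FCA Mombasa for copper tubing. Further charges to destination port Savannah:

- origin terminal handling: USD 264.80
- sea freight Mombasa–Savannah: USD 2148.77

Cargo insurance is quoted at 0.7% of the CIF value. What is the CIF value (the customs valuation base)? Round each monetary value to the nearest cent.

CIF value: USD 17682.64

Let C be the CIF value. C = FCA price + pre-shipment costs + freight + 0.7% × C
C − 0.7% × C = 15145.29 + 264.80 + 2148.77
0.993 × C = 17558.86
C = 17558.86 / 0.993 = 17682.64
Insurance premium = 0.7% × 17682.64 = 123.78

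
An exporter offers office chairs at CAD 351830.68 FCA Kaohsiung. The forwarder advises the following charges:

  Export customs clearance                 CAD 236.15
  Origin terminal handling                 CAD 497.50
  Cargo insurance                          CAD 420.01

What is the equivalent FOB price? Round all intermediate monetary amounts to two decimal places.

Not relevant to the conversion: export clearance — on the seller under both FCA and FOB; already in the FCA price and stays in the FOB price. insurance — on the buyer under both terms; not part of either seller's price.
From FCA to FOB, the seller additionally bears: origin terminal.
FOB price = 351830.68 + 497.50 = 352328.18

FOB price: CAD 352328.18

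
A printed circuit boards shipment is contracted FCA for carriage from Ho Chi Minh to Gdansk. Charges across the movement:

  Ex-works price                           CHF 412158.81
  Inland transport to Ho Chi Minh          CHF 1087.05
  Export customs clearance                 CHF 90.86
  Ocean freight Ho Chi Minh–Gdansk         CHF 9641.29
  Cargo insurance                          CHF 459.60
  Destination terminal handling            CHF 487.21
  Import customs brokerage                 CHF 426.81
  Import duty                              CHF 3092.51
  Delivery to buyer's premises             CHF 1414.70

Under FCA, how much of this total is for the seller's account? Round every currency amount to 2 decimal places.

Seller's account: CHF 413336.72

FCA: the seller delivers export-cleared goods to the carrier; the buyer bears costs from that point.
Seller's account: goods 412158.81 + inland to port 1087.05 + export clearance 90.86 = 413336.72
Buyer's account: freight 9641.29 + insurance 459.60 + destination terminal 487.21 + brokerage 426.81 + duty 3092.51 + delivery 1414.70 = 15522.12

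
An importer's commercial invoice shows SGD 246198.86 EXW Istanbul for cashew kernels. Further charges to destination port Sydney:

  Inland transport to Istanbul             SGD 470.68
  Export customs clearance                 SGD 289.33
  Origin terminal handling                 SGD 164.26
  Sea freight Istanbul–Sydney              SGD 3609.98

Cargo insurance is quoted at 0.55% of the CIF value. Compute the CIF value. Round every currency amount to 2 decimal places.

Let C be the CIF value. C = EXW price + pre-shipment costs + freight + 0.55% × C
C − 0.55% × C = 246198.86 + 470.68 + 289.33 + 164.26 + 3609.98
0.9945 × C = 250733.11
C = 250733.11 / 0.9945 = 252119.77
Insurance premium = 0.55% × 252119.77 = 1386.66

CIF value: SGD 252119.77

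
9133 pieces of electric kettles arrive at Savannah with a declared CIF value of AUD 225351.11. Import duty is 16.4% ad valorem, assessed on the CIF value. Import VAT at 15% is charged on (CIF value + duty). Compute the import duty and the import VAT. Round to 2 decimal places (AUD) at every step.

Import duty = 225351.11 × 16.4% = 36957.58
VAT base = CIF + duty = 225351.11 + 36957.58 = 262308.69
Import VAT = 262308.69 × 15% = 39346.30

Import duty: AUD 36957.58; import VAT: AUD 39346.30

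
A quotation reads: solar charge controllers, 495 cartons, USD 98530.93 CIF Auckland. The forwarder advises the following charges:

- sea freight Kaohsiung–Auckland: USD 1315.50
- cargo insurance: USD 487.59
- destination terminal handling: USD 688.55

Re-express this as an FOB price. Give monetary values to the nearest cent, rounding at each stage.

Not relevant to the conversion: destination terminal — on the buyer under both terms; not part of either seller's price.
From CIF to FOB, the seller no longer bears: freight, insurance.
FOB price = 98530.93 − 1315.50 − 487.59 = 96727.84

FOB price: USD 96727.84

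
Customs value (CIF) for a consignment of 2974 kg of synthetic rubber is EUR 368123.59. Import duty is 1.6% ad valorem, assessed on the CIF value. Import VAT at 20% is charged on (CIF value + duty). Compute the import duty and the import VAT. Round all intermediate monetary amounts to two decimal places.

Import duty = 368123.59 × 1.6% = 5889.98
VAT base = CIF + duty = 368123.59 + 5889.98 = 374013.57
Import VAT = 374013.57 × 20% = 74802.71

Import duty: EUR 5889.98; import VAT: EUR 74802.71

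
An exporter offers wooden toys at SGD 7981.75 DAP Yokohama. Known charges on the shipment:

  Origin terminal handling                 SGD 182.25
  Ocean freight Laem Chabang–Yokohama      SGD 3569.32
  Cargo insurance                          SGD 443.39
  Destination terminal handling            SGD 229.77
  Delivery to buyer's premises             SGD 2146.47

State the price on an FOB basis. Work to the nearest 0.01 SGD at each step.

Not relevant to the conversion: origin terminal — on the seller under both DAP and FOB; already in the DAP price and stays in the FOB price.
From DAP to FOB, the seller no longer bears: freight, insurance, destination terminal, delivery.
FOB price = 7981.75 − 3569.32 − 443.39 − 229.77 − 2146.47 = 1592.80

FOB price: SGD 1592.80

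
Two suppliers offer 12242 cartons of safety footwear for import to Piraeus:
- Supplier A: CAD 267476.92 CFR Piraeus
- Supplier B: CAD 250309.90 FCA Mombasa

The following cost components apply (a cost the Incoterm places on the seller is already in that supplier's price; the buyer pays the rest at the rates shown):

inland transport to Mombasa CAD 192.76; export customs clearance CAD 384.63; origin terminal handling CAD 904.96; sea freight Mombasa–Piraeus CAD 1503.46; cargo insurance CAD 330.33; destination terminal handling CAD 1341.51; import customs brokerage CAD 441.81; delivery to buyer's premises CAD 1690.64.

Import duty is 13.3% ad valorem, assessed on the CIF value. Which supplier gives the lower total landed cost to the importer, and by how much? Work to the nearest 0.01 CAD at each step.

Supplier B is cheaper by CAD 16721.49

Supplier A (CFR):
CIF value = CFR price + insurance = 267476.92 + 330.33 = 267807.25
Import duty = 267807.25 × 13.3% = 35618.36
Buyer bears (A): 330.33 + 1341.51 + 441.81 + 1690.64 = 3804.29
Landed cost (A) = invoice 267476.92 + 3804.29 + duty 35618.36 = 306899.57
Supplier B (FCA):
CIF value = FCA price + origin terminal + freight + insurance = 250309.90 + 904.96 + 1503.46 + 330.33 = 253048.65
Import duty = 253048.65 × 13.3% = 33655.47
Buyer bears (B): 904.96 + 1503.46 + 330.33 + 1341.51 + 441.81 + 1690.64 = 6212.71
Landed cost (B) = invoice 250309.90 + 6212.71 + duty 33655.47 = 290178.08
Difference = |306899.57 − 290178.08| = 16721.49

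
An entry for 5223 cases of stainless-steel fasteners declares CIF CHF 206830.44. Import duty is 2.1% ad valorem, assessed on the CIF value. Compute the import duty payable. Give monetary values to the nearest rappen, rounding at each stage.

Import duty = 206830.44 × 2.1% = 4343.44

Import duty: CHF 4343.44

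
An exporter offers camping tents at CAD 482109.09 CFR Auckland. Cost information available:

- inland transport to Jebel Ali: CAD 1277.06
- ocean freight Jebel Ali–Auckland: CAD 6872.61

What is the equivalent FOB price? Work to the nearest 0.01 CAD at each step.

FOB price: CAD 475236.48

Not relevant to the conversion: inland to port — on the seller under both CFR and FOB; already in the CFR price and stays in the FOB price.
From CFR to FOB, the seller no longer bears: freight.
FOB price = 482109.09 − 6872.61 = 475236.48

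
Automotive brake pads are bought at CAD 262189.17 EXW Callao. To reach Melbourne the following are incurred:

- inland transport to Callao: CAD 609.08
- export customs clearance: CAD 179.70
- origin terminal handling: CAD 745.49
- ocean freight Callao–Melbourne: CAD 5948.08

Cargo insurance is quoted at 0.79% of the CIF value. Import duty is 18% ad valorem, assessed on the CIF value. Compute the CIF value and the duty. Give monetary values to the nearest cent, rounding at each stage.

CIF value: CAD 271818.89; import duty: CAD 48927.40

Let C be the CIF value. C = EXW price + pre-shipment costs + freight + 0.79% × C
C − 0.79% × C = 262189.17 + 609.08 + 179.70 + 745.49 + 5948.08
0.9921 × C = 269671.52
C = 269671.52 / 0.9921 = 271818.89
Insurance premium = 0.79% × 271818.89 = 2147.37
Import duty = 271818.89 × 18% = 48927.40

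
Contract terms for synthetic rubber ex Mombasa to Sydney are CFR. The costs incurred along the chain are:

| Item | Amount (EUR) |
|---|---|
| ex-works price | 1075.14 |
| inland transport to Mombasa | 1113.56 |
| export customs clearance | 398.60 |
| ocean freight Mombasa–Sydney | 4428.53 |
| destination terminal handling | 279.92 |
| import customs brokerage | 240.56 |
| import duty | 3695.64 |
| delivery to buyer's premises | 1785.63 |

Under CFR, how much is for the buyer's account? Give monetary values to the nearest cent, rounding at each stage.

CFR: the seller pays costs through ocean freight to the destination port, but not insurance.
Seller's account: goods 1075.14 + inland to port 1113.56 + export clearance 398.60 + freight 4428.53 = 7015.83
Buyer's account: destination terminal 279.92 + brokerage 240.56 + duty 3695.64 + delivery 1785.63 = 6001.75

Buyer's account: EUR 6001.75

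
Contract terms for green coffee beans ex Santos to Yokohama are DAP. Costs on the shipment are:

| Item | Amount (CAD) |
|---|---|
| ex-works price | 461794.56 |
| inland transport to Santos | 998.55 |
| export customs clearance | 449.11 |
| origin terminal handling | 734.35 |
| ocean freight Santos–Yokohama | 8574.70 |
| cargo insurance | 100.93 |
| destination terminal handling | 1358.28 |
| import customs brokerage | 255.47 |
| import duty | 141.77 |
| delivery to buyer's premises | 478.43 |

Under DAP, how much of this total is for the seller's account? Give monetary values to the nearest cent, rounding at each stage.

Seller's account: CAD 474488.91

DAP: the seller bears all costs to the named destination except import duty and clearance.
Seller's account: goods 461794.56 + inland to port 998.55 + export clearance 449.11 + origin terminal 734.35 + freight 8574.70 + insurance 100.93 + destination terminal 1358.28 + delivery 478.43 = 474488.91
Buyer's account: brokerage 255.47 + duty 141.77 = 397.24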